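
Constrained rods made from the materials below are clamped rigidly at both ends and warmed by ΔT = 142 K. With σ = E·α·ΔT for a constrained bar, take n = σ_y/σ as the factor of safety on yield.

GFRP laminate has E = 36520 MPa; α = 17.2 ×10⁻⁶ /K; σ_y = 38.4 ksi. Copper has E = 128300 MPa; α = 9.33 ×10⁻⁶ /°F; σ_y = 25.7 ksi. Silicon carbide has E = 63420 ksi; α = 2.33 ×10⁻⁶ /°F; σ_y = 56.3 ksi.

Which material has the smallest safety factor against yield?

copper

With everything in SI (GPa, ×10⁻⁶/K, MPa):
  GFRP laminate: E = 36.52, α = 17.2, σ_y = 264.8 → σ = 89.2 MPa, n = 2.97
  copper: E = 128.3, α = 16.8, σ_y = 177.2 → σ = 306 MPa, n = 0.579
  silicon carbide: E = 437.3, α = 4.19, σ_y = 388.2 → σ = 260 MPa, n = 1.49
Copper has the lowest safety factor, n = 0.579.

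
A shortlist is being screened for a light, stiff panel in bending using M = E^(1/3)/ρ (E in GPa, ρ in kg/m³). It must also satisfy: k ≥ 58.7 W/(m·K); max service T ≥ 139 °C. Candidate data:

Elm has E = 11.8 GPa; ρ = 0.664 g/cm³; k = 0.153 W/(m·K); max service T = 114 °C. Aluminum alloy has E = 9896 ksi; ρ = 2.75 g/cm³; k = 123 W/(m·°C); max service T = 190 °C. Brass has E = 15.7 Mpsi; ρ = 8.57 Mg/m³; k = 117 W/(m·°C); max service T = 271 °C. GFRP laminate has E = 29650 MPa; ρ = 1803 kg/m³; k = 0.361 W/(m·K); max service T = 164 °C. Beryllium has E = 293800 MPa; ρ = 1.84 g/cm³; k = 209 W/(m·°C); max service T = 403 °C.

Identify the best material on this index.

beryllium

Screen on constraints: k ≥ 58.7 W/(m·K); max service T ≥ 139 °C. Survivors: aluminum alloy, brass, beryllium.
Convert each candidate to consistent units, then evaluate M:
  aluminum alloy: E = 68.23 GPa, ρ = 2750 kg/m³
  brass: E = 108.2 GPa, ρ = 8570 kg/m³
  beryllium: E = 293.8 GPa, ρ = 1840 kg/m³
  beryllium: M = 3.61×10⁻³
  aluminum alloy: M = 1.49×10⁻³
  brass: M = 0.556×10⁻³
Beryllium ranks first.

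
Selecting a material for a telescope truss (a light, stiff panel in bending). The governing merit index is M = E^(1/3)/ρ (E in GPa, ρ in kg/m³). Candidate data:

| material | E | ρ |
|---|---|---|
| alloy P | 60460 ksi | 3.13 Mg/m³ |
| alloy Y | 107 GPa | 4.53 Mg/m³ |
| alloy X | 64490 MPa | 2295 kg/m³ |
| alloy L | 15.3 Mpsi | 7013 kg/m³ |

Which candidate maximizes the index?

In SI units:
  alloy P: E = 416.9 GPa, ρ = 3130 kg/m³
  alloy Y: E = 107.0 GPa, ρ = 4530 kg/m³
  alloy X: E = 64.49 GPa, ρ = 2295 kg/m³
  alloy L: E = 105.5 GPa, ρ = 7013 kg/m³
  alloy P: M = 2.39×10⁻³
  alloy X: M = 1.75×10⁻³
  alloy Y: M = 1.05×10⁻³
  alloy L: M = 0.674×10⁻³
Highest index: alloy P.

alloy P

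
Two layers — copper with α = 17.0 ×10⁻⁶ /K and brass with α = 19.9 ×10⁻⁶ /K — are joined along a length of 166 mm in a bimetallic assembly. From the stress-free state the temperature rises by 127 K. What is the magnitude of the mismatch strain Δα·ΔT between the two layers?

3.68×10⁻⁴

Δα = |17.0 − 19.9|×10⁻⁶/K = 2.90×10⁻⁶/K.
Mismatch strain = Δα·ΔT = 2.90×10⁻⁶ × 127.0 = 3.68×10⁻⁴.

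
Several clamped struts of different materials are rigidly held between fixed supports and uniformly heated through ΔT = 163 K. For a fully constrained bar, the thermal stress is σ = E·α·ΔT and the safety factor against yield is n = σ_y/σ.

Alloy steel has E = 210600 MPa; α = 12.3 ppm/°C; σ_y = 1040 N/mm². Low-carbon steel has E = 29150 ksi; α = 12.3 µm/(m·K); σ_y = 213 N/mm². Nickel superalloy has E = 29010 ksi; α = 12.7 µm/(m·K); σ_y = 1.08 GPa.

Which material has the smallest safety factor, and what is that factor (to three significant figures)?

low-carbon steel, n = 0.529

Per material, after unit conversion:
  alloy steel: E = 210.6, α = 12.3, σ_y = 1040 → σ = 422 MPa, n = 2.46
  low-carbon steel: E = 201.0, α = 12.3, σ_y = 213.0 → σ = 403 MPa, n = 0.529
  nickel superalloy: E = 200.0, α = 12.7, σ_y = 1080 → σ = 414 MPa, n = 2.61
Low-carbon steel has the lowest safety factor, n = 0.529.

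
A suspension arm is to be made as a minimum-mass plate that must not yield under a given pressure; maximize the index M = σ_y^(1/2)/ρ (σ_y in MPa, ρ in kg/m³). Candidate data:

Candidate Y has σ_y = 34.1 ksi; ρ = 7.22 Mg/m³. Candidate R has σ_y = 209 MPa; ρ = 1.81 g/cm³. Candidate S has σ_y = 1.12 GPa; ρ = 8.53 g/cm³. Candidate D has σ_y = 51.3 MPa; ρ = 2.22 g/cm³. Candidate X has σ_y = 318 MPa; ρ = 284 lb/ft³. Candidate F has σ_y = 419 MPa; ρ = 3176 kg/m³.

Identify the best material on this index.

Putting every candidate on a common basis:
  candidate Y: σ_y = 235.1 MPa, ρ = 7220 kg/m³
  candidate R: σ_y = 209.0 MPa, ρ = 1810 kg/m³
  candidate S: σ_y = 1120 MPa, ρ = 8530 kg/m³
  candidate D: σ_y = 51.30 MPa, ρ = 2220 kg/m³
  candidate X: σ_y = 318.0 MPa, ρ = 4549 kg/m³
  candidate F: σ_y = 419.0 MPa, ρ = 3176 kg/m³
  candidate R: M = 7.99×10⁻³
  candidate F: M = 6.45×10⁻³
  candidate S: M = 3.92×10⁻³
  candidate X: M = 3.92×10⁻³
  candidate D: M = 3.23×10⁻³
  candidate Y: M = 2.12×10⁻³
The maximum is for candidate R.

candidate R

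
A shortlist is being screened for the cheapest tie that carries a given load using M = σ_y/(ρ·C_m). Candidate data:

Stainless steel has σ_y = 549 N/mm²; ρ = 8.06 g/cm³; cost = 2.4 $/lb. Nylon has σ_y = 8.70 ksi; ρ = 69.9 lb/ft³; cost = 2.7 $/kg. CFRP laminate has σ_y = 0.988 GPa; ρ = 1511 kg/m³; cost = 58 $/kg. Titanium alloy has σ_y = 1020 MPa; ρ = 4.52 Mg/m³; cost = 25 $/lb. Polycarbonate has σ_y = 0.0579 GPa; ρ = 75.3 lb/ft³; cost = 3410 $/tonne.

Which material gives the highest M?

Convert each candidate to consistent units, then evaluate M:
  stainless steel: σ_y = 549.0 MPa, ρ = 8060 kg/m³, cost = 5.291 $/kg
  nylon: σ_y = 59.98 MPa, ρ = 1120 kg/m³, cost = 2.700 $/kg
  CFRP laminate: σ_y = 988.0 MPa, ρ = 1511 kg/m³, cost = 58.00 $/kg
  titanium alloy: σ_y = 1020 MPa, ρ = 4520 kg/m³, cost = 55.11 $/kg
  polycarbonate: σ_y = 57.90 MPa, ρ = 1206 kg/m³, cost = 3.410 $/kg
  nylon: M = 19.8 kN·m per $
  polycarbonate: M = 14.1 kN·m per $
  stainless steel: M = 12.9 kN·m per $
  CFRP laminate: M = 11.3 kN·m per $
  titanium alloy: M = 4.09 kN·m per $
Nylon ranks first.

nylon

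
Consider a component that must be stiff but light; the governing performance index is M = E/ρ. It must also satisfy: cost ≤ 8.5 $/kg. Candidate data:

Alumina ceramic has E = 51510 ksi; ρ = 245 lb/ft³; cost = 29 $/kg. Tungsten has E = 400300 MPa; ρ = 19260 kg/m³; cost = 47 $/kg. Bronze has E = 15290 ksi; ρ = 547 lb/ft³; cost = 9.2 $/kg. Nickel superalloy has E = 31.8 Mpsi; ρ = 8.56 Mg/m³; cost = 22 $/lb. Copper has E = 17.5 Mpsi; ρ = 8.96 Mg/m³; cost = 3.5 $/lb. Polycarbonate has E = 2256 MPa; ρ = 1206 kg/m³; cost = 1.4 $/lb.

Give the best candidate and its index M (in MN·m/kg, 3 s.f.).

copper, M = 13.5 MN·m/kg

Screen on constraints: cost ≤ 8.5 $/kg. Survivors: copper, polycarbonate.
Convert each candidate to consistent units, then evaluate M:
  copper: E = 120.7 GPa, ρ = 8960 kg/m³
  polycarbonate: E = 2.256 GPa, ρ = 1206 kg/m³
  copper: M = 13.5 MN·m/kg
  polycarbonate: M = 1.87 MN·m/kg
The maximum is for copper.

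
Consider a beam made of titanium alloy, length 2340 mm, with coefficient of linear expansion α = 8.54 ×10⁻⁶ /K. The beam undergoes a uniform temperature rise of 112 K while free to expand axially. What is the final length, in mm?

2342.2 mm

ΔL = α·L₀·ΔT = 8.54×10⁻⁶ × 2340 mm × 112.0 K = 2.24 mm.
L = L₀ + ΔL = 2340 + 2.24 = 2342.2 mm.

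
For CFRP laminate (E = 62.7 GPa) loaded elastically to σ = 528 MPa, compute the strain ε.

ε = σ/E = 528 / 62700 = 8.42×10⁻³.

8.42×10⁻³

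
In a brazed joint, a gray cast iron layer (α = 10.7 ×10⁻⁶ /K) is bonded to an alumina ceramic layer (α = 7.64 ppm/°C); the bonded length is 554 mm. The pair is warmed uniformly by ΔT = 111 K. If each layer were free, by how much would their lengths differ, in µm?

188 µm

Δα = |10.7 − 7.64|×10⁻⁶/K = 3.06×10⁻⁶/K.
ΔL_mismatch = Δα·L·ΔT = 3.06×10⁻⁶ × 554.0 mm × 111.0 K = 188 µm.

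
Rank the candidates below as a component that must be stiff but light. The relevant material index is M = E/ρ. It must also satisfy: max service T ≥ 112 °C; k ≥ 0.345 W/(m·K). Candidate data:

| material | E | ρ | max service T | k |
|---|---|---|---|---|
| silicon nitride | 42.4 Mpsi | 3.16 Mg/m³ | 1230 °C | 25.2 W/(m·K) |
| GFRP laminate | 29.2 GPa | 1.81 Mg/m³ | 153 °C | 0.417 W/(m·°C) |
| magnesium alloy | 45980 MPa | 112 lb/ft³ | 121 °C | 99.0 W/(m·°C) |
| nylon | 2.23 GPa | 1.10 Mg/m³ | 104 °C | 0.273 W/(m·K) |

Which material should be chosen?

silicon nitride

Screen on constraints: max service T ≥ 112 °C; k ≥ 0.345 W/(m·K). Survivors: silicon nitride, GFRP laminate, magnesium alloy.
After converting to SI:
  silicon nitride: E = 292.3 GPa, ρ = 3160 kg/m³
  GFRP laminate: E = 29.20 GPa, ρ = 1810 kg/m³
  magnesium alloy: E = 45.98 GPa, ρ = 1794 kg/m³
  silicon nitride: M = 92.5 MN·m/kg
  magnesium alloy: M = 25.6 MN·m/kg
  GFRP laminate: M = 16.1 MN·m/kg
Silicon nitride ranks first.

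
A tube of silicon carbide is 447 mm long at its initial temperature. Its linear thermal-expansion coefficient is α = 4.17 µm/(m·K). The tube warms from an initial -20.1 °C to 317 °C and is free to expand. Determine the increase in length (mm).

ΔT = 317 − (-20.1) = 337.1 K.
ΔL = α·L₀·ΔT = 4.17×10⁻⁶ × 447 mm × 337.1 K = 0.628 mm.

0.628 mm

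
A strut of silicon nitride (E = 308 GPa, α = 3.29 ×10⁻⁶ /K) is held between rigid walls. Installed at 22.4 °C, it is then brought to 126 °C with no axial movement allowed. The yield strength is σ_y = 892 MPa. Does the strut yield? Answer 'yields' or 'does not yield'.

does not yield

ΔT = 103.6 K. Constrained thermal stress σ = E·α·ΔT = 308.0×10³ MPa × 3.29×10⁻⁶ × 103.6 = 105 MPa (compressive).
Compare to σ_y = 892 MPa: σ < σ_y, so it does not yield.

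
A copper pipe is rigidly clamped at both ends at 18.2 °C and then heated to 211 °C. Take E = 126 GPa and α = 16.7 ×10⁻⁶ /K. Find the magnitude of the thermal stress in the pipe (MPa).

ΔT = 192.8 K. Constrained thermal stress σ = E·α·ΔT = 126.0×10³ MPa × 16.7×10⁻⁶ × 192.8 = 406 MPa (compressive).

406 MPa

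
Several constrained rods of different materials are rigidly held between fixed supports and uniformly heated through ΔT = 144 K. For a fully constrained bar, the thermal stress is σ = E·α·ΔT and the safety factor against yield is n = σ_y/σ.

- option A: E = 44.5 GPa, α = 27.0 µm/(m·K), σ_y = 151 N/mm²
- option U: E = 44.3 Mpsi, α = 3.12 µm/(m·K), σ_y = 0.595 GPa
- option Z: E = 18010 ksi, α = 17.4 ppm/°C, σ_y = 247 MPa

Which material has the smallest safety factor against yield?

Converting E to GPa, α to ×10⁻⁶/K, σ_y to MPa, then σ and n for each:
  option A: E = 44.50, α = 27.0, σ_y = 151.0 → σ = 173 MPa, n = 0.873
  option U: E = 305.4, α = 3.12, σ_y = 595.0 → σ = 137 MPa, n = 4.34
  option Z: E = 124.2, α = 17.4, σ_y = 247.0 → σ = 311 MPa, n = 0.794
Option Z has the lowest safety factor, n = 0.794.

option Z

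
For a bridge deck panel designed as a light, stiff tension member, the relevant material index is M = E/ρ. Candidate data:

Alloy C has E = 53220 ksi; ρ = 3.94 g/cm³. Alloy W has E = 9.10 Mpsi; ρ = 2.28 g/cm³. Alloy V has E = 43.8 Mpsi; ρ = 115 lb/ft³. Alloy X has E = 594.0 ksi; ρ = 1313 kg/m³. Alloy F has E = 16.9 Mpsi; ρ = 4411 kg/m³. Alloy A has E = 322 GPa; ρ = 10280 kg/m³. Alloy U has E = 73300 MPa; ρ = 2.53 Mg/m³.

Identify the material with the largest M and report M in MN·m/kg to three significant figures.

alloy V, M = 164 MN·m/kg

In SI units:
  alloy C: E = 366.9 GPa, ρ = 3940 kg/m³
  alloy W: E = 62.74 GPa, ρ = 2280 kg/m³
  alloy V: E = 302.0 GPa, ρ = 1842 kg/m³
  alloy X: E = 4.095 GPa, ρ = 1313 kg/m³
  alloy F: E = 116.5 GPa, ρ = 4411 kg/m³
  alloy A: E = 322.0 GPa, ρ = 10280 kg/m³
  alloy U: E = 73.30 GPa, ρ = 2530 kg/m³
  alloy V: M = 164 MN·m/kg
  alloy C: M = 93.1 MN·m/kg
  alloy A: M = 31.3 MN·m/kg
  alloy U: M = 29.0 MN·m/kg
  alloy W: M = 27.5 MN·m/kg
  alloy F: M = 26.4 MN·m/kg
  alloy X: M = 3.12 MN·m/kg
The maximum is for alloy V.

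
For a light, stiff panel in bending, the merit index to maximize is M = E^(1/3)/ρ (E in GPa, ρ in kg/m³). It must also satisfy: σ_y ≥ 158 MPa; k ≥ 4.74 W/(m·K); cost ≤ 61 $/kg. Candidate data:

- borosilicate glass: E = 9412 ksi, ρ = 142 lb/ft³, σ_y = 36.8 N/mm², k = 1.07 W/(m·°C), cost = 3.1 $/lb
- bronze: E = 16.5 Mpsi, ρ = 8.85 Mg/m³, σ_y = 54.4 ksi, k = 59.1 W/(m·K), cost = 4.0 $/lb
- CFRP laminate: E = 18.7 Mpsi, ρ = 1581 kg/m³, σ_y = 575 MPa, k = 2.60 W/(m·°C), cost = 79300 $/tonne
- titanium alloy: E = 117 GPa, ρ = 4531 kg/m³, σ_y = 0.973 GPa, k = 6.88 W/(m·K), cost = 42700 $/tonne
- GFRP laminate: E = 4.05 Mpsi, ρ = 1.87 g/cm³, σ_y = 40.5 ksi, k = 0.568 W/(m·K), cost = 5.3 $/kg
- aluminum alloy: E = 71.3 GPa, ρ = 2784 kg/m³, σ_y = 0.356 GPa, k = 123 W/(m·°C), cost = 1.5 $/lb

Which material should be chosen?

aluminum alloy

Screen on constraints: σ_y ≥ 158 MPa; k ≥ 4.74 W/(m·K); cost ≤ 61 $/kg. Survivors: bronze, titanium alloy, aluminum alloy.
In SI units:
  bronze: E = 113.8 GPa, ρ = 8850 kg/m³
  titanium alloy: E = 117.0 GPa, ρ = 4531 kg/m³
  aluminum alloy: E = 71.30 GPa, ρ = 2784 kg/m³
  aluminum alloy: M = 1.49×10⁻³
  titanium alloy: M = 1.08×10⁻³
  bronze: M = 0.548×10⁻³
The maximum is for aluminum alloy.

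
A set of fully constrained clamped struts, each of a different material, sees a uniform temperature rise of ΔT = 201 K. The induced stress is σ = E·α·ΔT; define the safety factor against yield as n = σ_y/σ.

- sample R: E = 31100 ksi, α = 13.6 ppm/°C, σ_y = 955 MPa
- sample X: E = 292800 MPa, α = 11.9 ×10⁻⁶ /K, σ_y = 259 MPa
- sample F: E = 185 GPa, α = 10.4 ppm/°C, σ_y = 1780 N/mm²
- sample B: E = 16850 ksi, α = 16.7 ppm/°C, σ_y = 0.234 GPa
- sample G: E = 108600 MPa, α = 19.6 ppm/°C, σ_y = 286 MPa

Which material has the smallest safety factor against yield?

sample X

Converting E to GPa, α to ×10⁻⁶/K, σ_y to MPa, then σ and n for each:
  sample R: E = 214.4, α = 13.6, σ_y = 955.0 → σ = 586 MPa, n = 1.63
  sample X: E = 292.8, α = 11.9, σ_y = 259.0 → σ = 700 MPa, n = 0.370
  sample F: E = 185.0, α = 10.4, σ_y = 1780 → σ = 387 MPa, n = 4.60
  sample B: E = 116.2, α = 16.7, σ_y = 234.0 → σ = 390 MPa, n = 0.600
  sample G: E = 108.6, α = 19.6, σ_y = 286.0 → σ = 428 MPa, n = 0.668
The minimum is sample X at n = 0.370.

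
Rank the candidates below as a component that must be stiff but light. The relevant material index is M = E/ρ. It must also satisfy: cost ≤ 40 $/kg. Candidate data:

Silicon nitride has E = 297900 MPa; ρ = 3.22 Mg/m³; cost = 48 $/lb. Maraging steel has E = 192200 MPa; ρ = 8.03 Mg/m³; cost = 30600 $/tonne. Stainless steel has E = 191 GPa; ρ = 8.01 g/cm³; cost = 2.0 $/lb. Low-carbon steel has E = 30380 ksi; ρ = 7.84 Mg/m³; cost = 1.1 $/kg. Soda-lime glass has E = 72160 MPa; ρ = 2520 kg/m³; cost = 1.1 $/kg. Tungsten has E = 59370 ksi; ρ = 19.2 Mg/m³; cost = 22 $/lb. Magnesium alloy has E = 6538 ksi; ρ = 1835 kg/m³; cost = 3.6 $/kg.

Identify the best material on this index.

Screen on constraints: cost ≤ 40 $/kg. Survivors: maraging steel, stainless steel, low-carbon steel, soda-lime glass, magnesium alloy.
After converting to SI:
  maraging steel: E = 192.2 GPa, ρ = 8030 kg/m³
  stainless steel: E = 191.0 GPa, ρ = 8010 kg/m³
  low-carbon steel: E = 209.5 GPa, ρ = 7840 kg/m³
  soda-lime glass: E = 72.16 GPa, ρ = 2520 kg/m³
  magnesium alloy: E = 45.08 GPa, ρ = 1835 kg/m³
  soda-lime glass: M = 28.6 MN·m/kg
  low-carbon steel: M = 26.7 MN·m/kg
  magnesium alloy: M = 24.6 MN·m/kg
  maraging steel: M = 23.9 MN·m/kg
  stainless steel: M = 23.8 MN·m/kg
Highest index: soda-lime glass.

soda-lime glass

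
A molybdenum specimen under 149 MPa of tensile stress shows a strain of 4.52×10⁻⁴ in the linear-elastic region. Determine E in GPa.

E = σ/ε = 149 MPa / 4.52×10⁻⁴ = 329600 MPa = 330 GPa.

330 GPa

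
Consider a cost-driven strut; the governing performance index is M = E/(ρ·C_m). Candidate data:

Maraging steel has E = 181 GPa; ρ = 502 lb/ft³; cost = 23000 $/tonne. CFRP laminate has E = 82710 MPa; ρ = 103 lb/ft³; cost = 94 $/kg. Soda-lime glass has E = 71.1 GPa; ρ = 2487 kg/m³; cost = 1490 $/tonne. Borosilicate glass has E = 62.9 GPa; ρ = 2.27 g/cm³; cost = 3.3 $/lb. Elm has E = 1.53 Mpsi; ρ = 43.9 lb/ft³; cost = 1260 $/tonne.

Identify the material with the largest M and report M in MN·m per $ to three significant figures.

Putting every candidate on a common basis:
  maraging steel: E = 181.0 GPa, ρ = 8041 kg/m³, cost = 23.00 $/kg
  CFRP laminate: E = 82.71 GPa, ρ = 1650 kg/m³, cost = 94.00 $/kg
  soda-lime glass: E = 71.10 GPa, ρ = 2487 kg/m³, cost = 1.490 $/kg
  borosilicate glass: E = 62.90 GPa, ρ = 2270 kg/m³, cost = 7.275 $/kg
  elm: E = 10.55 GPa, ρ = 703.2 kg/m³, cost = 1.260 $/kg
  soda-lime glass: M = 19.2 MN·m per $
  elm: M = 11.9 MN·m per $
  borosilicate glass: M = 3.81 MN·m per $
  maraging steel: M = 0.979 MN·m per $
  CFRP laminate: M = 0.533 MN·m per $
The maximum is for soda-lime glass.

soda-lime glass, M = 19.2 MN·m per $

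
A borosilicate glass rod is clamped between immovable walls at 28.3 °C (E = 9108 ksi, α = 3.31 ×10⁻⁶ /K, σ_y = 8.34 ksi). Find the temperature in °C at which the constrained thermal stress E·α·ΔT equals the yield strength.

E = 9108 ksi = 62.80 GPa.
σ_y = 8.34 ksi = 57.50 MPa.
E·α·ΔT = 57.50 MPa ⇒ ΔT = 57.50 / (62.80×10³ × 3.31×10⁻⁶) = 276.6 K.
T = 28.3 + 276.6 = 304.9 °C.

305 °C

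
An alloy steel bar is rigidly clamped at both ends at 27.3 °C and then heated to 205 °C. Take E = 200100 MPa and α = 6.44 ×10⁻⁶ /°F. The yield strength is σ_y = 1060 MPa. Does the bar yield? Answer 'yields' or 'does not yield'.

does not yield

E = 200100 MPa = 200.1 GPa.
α = 6.44×10⁻⁶/°F × 9/5 = 11.6×10⁻⁶/K.
ΔT = 177.7 K. Constrained thermal stress σ = E·α·ΔT = 200.1×10³ MPa × 11.6×10⁻⁶ × 177.7 = 412 MPa (compressive).
Compare to σ_y = 1060 MPa: σ < σ_y, so it does not yield.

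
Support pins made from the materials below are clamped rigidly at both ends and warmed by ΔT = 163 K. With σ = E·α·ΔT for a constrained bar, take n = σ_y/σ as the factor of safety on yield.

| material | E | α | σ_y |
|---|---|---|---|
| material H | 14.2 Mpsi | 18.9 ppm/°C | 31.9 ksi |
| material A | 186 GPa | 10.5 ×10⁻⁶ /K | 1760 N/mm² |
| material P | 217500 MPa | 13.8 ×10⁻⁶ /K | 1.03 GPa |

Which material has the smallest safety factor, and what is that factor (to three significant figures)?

In consistent units (E in GPa, α in ×10⁻⁶/K, σ_y in MPa):
  material H: E = 97.91, α = 18.9, σ_y = 219.9 → σ = 302 MPa, n = 0.729
  material A: E = 186.0, α = 10.5, σ_y = 1760 → σ = 318 MPa, n = 5.53
  material P: E = 217.5, α = 13.8, σ_y = 1030 → σ = 489 MPa, n = 2.11
Material H has the lowest safety factor, n = 0.729.

material H, n = 0.729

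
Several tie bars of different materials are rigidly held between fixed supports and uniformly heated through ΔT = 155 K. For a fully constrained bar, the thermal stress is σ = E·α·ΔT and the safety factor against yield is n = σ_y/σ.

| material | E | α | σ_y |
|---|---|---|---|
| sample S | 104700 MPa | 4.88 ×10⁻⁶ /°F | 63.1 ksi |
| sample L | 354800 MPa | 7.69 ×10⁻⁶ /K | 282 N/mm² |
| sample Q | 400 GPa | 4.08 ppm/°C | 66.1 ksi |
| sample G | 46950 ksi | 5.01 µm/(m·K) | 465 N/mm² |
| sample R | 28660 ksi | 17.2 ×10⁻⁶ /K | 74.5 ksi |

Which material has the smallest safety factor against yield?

In consistent units (E in GPa, α in ×10⁻⁶/K, σ_y in MPa):
  sample S: E = 104.7, α = 8.78, σ_y = 435.1 → σ = 143 MPa, n = 3.05
  sample L: E = 354.8, α = 7.69, σ_y = 282.0 → σ = 423 MPa, n = 0.667
  sample Q: E = 400.0, α = 4.08, σ_y = 455.7 → σ = 253 MPa, n = 1.80
  sample G: E = 323.7, α = 5.01, σ_y = 465.0 → σ = 251 MPa, n = 1.85
  sample R: E = 197.6, α = 17.2, σ_y = 513.7 → σ = 527 MPa, n = 0.975
Sample L has the lowest safety factor, n = 0.667.

sample L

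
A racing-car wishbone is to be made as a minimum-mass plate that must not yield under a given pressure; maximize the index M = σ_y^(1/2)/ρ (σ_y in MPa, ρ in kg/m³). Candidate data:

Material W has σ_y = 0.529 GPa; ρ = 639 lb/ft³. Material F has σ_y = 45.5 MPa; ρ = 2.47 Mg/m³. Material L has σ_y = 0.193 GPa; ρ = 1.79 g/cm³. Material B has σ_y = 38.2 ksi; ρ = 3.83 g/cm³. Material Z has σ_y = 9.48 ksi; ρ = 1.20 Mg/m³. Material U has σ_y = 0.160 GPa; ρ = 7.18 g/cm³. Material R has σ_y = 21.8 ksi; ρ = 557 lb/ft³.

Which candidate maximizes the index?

After converting to SI:
  material W: σ_y = 529.0 MPa, ρ = 10240 kg/m³
  material F: σ_y = 45.50 MPa, ρ = 2470 kg/m³
  material L: σ_y = 193.0 MPa, ρ = 1790 kg/m³
  material B: σ_y = 263.4 MPa, ρ = 3830 kg/m³
  material Z: σ_y = 65.36 MPa, ρ = 1200 kg/m³
  material U: σ_y = 160.0 MPa, ρ = 7180 kg/m³
  material R: σ_y = 150.3 MPa, ρ = 8922 kg/m³
  material L: M = 7.76×10⁻³
  material Z: M = 6.74×10⁻³
  material B: M = 4.24×10⁻³
  material F: M = 2.73×10⁻³
  material W: M = 2.25×10⁻³
  material U: M = 1.76×10⁻³
  material R: M = 1.37×10⁻³
Material L has the largest M.

material L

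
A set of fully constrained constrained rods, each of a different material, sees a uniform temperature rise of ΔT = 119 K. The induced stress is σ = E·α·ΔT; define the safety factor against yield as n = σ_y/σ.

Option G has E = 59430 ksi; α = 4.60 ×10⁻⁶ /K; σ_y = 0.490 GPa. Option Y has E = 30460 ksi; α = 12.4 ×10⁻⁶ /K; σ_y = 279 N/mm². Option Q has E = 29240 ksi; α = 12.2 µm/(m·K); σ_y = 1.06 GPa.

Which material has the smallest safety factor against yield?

option Y

With everything in SI (GPa, ×10⁻⁶/K, MPa):
  option G: E = 409.8, α = 4.60, σ_y = 490.0 → σ = 224 MPa, n = 2.18
  option Y: E = 210.0, α = 12.4, σ_y = 279.0 → σ = 310 MPa, n = 0.900
  option Q: E = 201.6, α = 12.2, σ_y = 1060 → σ = 293 MPa, n = 3.62
Option Y has the lowest safety factor, n = 0.900.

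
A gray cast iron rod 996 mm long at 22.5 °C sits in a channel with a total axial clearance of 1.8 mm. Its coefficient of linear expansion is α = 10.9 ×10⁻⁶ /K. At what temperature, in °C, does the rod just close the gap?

α·L₀·ΔT = 1.8 mm ⇒ ΔT = 1.8 / (10.9×10⁻⁶ × 996.0) = 165.8 K.
T = 22.5 + 165.8 = 188.3 °C.

188 °C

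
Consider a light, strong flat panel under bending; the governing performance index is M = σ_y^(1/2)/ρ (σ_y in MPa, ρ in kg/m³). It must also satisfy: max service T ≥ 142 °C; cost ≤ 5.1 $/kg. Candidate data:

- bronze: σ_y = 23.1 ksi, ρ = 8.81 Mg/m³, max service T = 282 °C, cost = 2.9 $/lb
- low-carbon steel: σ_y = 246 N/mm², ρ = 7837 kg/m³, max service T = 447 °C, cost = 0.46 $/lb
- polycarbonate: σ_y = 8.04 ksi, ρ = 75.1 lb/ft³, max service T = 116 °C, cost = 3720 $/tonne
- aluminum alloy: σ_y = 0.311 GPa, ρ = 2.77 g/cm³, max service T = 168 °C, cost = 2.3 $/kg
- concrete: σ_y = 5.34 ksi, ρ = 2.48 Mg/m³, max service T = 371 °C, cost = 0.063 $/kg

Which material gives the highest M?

aluminum alloy

Screen on constraints: max service T ≥ 142 °C; cost ≤ 5.1 $/kg. Survivors: low-carbon steel, aluminum alloy, concrete.
In SI units:
  low-carbon steel: σ_y = 246.0 MPa, ρ = 7837 kg/m³
  aluminum alloy: σ_y = 311.0 MPa, ρ = 2770 kg/m³
  concrete: σ_y = 36.82 MPa, ρ = 2480 kg/m³
  aluminum alloy: M = 6.37×10⁻³
  concrete: M = 2.45×10⁻³
  low-carbon steel: M = 2.00×10⁻³
Aluminum alloy ranks first.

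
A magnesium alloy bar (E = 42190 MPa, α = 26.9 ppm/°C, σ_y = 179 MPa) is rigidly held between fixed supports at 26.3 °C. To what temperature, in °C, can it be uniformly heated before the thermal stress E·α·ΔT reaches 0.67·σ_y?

E = 42190 MPa = 42.19 GPa.
E·α·ΔT = 119.9 MPa ⇒ ΔT = 119.9 / (42.19×10³ × 26.9×10⁻⁶) = 105.7 K.
T = 26.3 + 105.7 = 132.0 °C.

132 °C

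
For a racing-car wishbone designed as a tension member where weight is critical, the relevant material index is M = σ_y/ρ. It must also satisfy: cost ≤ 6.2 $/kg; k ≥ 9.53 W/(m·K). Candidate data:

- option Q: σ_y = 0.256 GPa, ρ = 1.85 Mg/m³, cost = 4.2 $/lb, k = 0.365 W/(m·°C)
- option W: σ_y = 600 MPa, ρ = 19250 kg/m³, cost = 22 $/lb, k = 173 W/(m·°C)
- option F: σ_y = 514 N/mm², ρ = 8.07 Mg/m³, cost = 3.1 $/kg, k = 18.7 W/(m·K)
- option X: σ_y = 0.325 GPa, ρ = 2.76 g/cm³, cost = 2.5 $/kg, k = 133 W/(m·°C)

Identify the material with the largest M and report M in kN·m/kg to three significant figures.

Screen on constraints: cost ≤ 6.2 $/kg; k ≥ 9.53 W/(m·K). Survivors: option F, option X.
In SI units:
  option F: σ_y = 514.0 MPa, ρ = 8070 kg/m³
  option X: σ_y = 325.0 MPa, ρ = 2760 kg/m³
  option X: M = 118 kN·m/kg
  option F: M = 63.7 kN·m/kg
Option X has the largest M.

option X, M = 118 kN·m/kg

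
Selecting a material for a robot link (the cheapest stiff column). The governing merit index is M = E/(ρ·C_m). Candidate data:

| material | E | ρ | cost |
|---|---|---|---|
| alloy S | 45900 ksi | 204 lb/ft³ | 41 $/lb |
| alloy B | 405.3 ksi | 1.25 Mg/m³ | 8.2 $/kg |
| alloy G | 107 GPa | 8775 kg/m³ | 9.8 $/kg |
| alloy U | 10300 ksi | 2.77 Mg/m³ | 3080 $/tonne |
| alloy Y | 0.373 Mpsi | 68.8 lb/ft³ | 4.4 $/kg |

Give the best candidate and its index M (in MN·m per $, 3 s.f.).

alloy U, M = 8.32 MN·m per $

Putting every candidate on a common basis:
  alloy S: E = 316.5 GPa, ρ = 3268 kg/m³, cost = 90.39 $/kg
  alloy B: E = 2.794 GPa, ρ = 1250 kg/m³, cost = 8.200 $/kg
  alloy G: E = 107.0 GPa, ρ = 8775 kg/m³, cost = 9.800 $/kg
  alloy U: E = 71.02 GPa, ρ = 2770 kg/m³, cost = 3.080 $/kg
  alloy Y: E = 2.572 GPa, ρ = 1102 kg/m³, cost = 4.400 $/kg
  alloy U: M = 8.32 MN·m per $
  alloy G: M = 1.24 MN·m per $
  alloy S: M = 1.07 MN·m per $
  alloy Y: M = 0.530 MN·m per $
  alloy B: M = 0.273 MN·m per $
Alloy U has the largest M.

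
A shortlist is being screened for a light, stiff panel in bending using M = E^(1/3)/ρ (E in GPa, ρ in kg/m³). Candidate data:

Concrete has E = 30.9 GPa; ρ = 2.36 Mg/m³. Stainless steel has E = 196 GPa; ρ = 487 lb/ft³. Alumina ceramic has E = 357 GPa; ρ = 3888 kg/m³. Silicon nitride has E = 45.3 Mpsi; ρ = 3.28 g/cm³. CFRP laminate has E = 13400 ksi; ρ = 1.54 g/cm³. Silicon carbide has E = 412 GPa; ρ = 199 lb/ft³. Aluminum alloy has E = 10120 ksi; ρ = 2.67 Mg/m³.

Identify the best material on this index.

CFRP laminate

After converting to SI:
  concrete: E = 30.90 GPa, ρ = 2360 kg/m³
  stainless steel: E = 196.0 GPa, ρ = 7801 kg/m³
  alumina ceramic: E = 357.0 GPa, ρ = 3888 kg/m³
  silicon nitride: E = 312.3 GPa, ρ = 3280 kg/m³
  CFRP laminate: E = 92.39 GPa, ρ = 1540 kg/m³
  silicon carbide: E = 412.0 GPa, ρ = 3188 kg/m³
  aluminum alloy: E = 69.77 GPa, ρ = 2670 kg/m³
  CFRP laminate: M = 2.94×10⁻³
  silicon carbide: M = 2.33×10⁻³
  silicon nitride: M = 2.07×10⁻³
  alumina ceramic: M = 1.82×10⁻³
  aluminum alloy: M = 1.54×10⁻³
  concrete: M = 1.33×10⁻³
  stainless steel: M = 0.745×10⁻³
Highest index: CFRP laminate.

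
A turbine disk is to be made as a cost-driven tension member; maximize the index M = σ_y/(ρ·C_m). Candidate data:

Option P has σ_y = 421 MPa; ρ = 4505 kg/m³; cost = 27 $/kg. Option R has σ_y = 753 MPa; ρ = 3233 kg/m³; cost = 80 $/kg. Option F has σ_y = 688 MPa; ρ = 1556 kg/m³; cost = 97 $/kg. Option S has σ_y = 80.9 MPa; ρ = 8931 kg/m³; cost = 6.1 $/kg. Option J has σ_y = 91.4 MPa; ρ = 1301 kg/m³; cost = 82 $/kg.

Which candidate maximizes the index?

option F

Evaluate M for each candidate:
  option F: M = 4.56 kN·m per $
  option P: M = 3.46 kN·m per $
  option R: M = 2.91 kN·m per $
  option S: M = 1.48 kN·m per $
  option J: M = 0.857 kN·m per $
The maximum is for option F.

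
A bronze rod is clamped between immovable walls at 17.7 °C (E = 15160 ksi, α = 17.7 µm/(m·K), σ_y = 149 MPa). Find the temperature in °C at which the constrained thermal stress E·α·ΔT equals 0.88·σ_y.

E = 15160 ksi = 104.5 GPa.
E·α·ΔT = 131.1 MPa ⇒ ΔT = 131.1 / (104.5×10³ × 17.7×10⁻⁶) = 70.87 K.
T = 17.7 + 70.87 = 88.57 °C.

88.6 °C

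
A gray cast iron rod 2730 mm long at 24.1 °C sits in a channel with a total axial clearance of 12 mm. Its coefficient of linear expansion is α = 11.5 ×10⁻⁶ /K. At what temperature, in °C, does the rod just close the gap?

406 °C

α·L₀·ΔT = 12.0 mm ⇒ ΔT = 12.0 / (11.5×10⁻⁶ × 2730.0) = 382.2 K.
T = 24.1 + 382.2 = 406.3 °C.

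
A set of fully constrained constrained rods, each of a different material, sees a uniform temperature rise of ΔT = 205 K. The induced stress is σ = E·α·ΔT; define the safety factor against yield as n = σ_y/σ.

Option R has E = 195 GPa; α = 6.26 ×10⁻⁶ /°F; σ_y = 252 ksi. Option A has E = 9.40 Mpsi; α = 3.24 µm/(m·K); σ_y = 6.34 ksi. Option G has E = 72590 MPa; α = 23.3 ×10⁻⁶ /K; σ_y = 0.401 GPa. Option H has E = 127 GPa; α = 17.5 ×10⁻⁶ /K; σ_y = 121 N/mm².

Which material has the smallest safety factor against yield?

With everything in SI (GPa, ×10⁻⁶/K, MPa):
  option R: E = 195.0, α = 11.3, σ_y = 1737 → σ = 450 MPa, n = 3.86
  option A: E = 64.81, α = 3.24, σ_y = 43.71 → σ = 43.0 MPa, n = 1.02
  option G: E = 72.59, α = 23.3, σ_y = 401.0 → σ = 347 MPa, n = 1.16
  option H: E = 127.0, α = 17.5, σ_y = 121.0 → σ = 456 MPa, n = 0.266
Option H has the lowest safety factor, n = 0.266.

option H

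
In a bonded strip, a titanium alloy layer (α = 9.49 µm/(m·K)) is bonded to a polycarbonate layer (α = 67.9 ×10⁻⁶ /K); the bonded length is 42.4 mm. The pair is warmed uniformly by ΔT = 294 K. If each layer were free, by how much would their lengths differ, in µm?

728 µm

Δα = |9.49 − 67.9|×10⁻⁶/K = 58.4×10⁻⁶/K.
ΔL_mismatch = Δα·L·ΔT = 58.4×10⁻⁶ × 42.4 mm × 294.0 K = 728 µm.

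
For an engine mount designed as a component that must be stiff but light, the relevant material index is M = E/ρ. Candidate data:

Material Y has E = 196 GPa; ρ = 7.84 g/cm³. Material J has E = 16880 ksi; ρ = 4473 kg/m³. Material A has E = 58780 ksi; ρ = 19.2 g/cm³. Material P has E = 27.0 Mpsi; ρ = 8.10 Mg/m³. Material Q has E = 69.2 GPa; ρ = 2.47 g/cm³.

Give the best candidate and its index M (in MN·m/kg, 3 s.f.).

In SI units:
  material Y: E = 196.0 GPa, ρ = 7840 kg/m³
  material J: E = 116.4 GPa, ρ = 4473 kg/m³
  material A: E = 405.3 GPa, ρ = 19200 kg/m³
  material P: E = 186.2 GPa, ρ = 8100 kg/m³
  material Q: E = 69.20 GPa, ρ = 2470 kg/m³
  material Q: M = 28.0 MN·m/kg
  material J: M = 26.0 MN·m/kg
  material Y: M = 25.0 MN·m/kg
  material P: M = 23.0 MN·m/kg
  material A: M = 21.1 MN·m/kg
The maximum is for material Q.

material Q, M = 28.0 MN·m/kg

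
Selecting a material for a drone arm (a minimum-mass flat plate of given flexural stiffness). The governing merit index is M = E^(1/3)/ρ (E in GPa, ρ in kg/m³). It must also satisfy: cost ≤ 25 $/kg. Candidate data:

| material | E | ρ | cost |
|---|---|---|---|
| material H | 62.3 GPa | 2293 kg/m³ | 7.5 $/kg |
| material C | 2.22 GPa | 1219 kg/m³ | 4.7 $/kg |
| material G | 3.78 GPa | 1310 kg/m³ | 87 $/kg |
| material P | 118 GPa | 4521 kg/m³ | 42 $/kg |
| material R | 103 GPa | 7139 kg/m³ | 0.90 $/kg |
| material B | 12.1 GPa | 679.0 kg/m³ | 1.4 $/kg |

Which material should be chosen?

Screen on constraints: cost ≤ 25 $/kg. Survivors: material H, material C, material R, material B.
Evaluate M for each candidate:
  material B: M = 3.38×10⁻³
  material H: M = 1.73×10⁻³
  material C: M = 1.07×10⁻³
  material R: M = 0.657×10⁻³
Material B ranks first.

material B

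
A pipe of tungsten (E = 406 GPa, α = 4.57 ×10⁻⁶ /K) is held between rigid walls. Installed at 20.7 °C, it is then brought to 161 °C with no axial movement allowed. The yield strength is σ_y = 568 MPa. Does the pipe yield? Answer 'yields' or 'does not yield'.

does not yield

ΔT = 140.3 K. Constrained thermal stress σ = E·α·ΔT = 406.0×10³ MPa × 4.57×10⁻⁶ × 140.3 = 260 MPa (compressive).
Compare to σ_y = 568 MPa: σ < σ_y, so it does not yield.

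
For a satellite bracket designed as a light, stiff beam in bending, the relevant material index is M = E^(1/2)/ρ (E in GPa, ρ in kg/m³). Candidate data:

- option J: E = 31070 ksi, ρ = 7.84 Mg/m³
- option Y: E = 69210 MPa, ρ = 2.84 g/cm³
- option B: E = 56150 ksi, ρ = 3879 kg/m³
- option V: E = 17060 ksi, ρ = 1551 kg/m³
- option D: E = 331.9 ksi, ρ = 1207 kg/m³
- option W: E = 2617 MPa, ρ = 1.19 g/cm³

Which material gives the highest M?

option V

Convert each candidate to consistent units, then evaluate M:
  option J: E = 214.2 GPa, ρ = 7840 kg/m³
  option Y: E = 69.21 GPa, ρ = 2840 kg/m³
  option B: E = 387.1 GPa, ρ = 3879 kg/m³
  option V: E = 117.6 GPa, ρ = 1551 kg/m³
  option D: E = 2.288 GPa, ρ = 1207 kg/m³
  option W: E = 2.617 GPa, ρ = 1190 kg/m³
  option V: M = 6.99×10⁻³
  option B: M = 5.07×10⁻³
  option Y: M = 2.93×10⁻³
  option J: M = 1.87×10⁻³
  option W: M = 1.36×10⁻³
  option D: M = 1.25×10⁻³
Option V ranks first.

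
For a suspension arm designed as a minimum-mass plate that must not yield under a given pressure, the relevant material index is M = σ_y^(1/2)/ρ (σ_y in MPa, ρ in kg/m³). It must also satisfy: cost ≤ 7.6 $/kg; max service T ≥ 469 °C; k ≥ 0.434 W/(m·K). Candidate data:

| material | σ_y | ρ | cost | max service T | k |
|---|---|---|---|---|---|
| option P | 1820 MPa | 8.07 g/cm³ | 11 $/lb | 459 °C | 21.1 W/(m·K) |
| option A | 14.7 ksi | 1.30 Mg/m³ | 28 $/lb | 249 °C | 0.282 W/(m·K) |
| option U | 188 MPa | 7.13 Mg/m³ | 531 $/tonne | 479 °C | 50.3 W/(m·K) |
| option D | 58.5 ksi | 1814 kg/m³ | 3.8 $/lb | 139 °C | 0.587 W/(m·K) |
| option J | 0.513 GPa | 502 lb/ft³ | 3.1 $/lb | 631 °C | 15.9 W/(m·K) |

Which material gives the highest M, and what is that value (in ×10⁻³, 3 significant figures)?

Screen on constraints: cost ≤ 7.6 $/kg; max service T ≥ 469 °C; k ≥ 0.434 W/(m·K). Survivors: option U, option J.
After converting to SI:
  option U: σ_y = 188.0 MPa, ρ = 7130 kg/m³
  option J: σ_y = 513.0 MPa, ρ = 8041 kg/m³
  option J: M = 2.82×10⁻³
  option U: M = 1.92×10⁻³
Option J has the largest M.

option J, M = 2.82×10⁻³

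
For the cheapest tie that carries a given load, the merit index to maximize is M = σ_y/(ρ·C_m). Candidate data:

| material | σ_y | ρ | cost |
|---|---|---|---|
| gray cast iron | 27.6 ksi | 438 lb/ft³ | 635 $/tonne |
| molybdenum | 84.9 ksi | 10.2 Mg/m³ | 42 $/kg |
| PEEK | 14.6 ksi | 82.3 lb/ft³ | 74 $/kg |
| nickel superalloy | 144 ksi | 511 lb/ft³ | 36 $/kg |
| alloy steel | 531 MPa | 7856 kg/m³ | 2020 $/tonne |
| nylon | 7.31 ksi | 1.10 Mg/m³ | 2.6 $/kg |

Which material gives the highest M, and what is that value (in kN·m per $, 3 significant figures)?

gray cast iron, M = 42.7 kN·m per $

After converting to SI:
  gray cast iron: σ_y = 190.3 MPa, ρ = 7016 kg/m³, cost = 0.6350 $/kg
  molybdenum: σ_y = 585.4 MPa, ρ = 10200 kg/m³, cost = 42.00 $/kg
  PEEK: σ_y = 100.7 MPa, ρ = 1318 kg/m³, cost = 74.00 $/kg
  nickel superalloy: σ_y = 992.8 MPa, ρ = 8185 kg/m³, cost = 36.00 $/kg
  alloy steel: σ_y = 531.0 MPa, ρ = 7856 kg/m³, cost = 2.020 $/kg
  nylon: σ_y = 50.40 MPa, ρ = 1100 kg/m³, cost = 2.600 $/kg
  gray cast iron: M = 42.7 kN·m per $
  alloy steel: M = 33.5 kN·m per $
  nylon: M = 17.6 kN·m per $
  nickel superalloy: M = 3.37 kN·m per $
  molybdenum: M = 1.37 kN·m per $
  PEEK: M = 1.03 kN·m per $
Highest index: gray cast iron.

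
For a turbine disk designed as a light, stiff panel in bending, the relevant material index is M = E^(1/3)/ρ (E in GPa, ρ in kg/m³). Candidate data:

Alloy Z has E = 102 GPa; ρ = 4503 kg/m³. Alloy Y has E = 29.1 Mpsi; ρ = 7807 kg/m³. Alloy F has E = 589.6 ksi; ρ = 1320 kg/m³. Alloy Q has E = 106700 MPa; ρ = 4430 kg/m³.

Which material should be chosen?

Putting every candidate on a common basis:
  alloy Z: E = 102.0 GPa, ρ = 4503 kg/m³
  alloy Y: E = 200.6 GPa, ρ = 7807 kg/m³
  alloy F: E = 4.065 GPa, ρ = 1320 kg/m³
  alloy Q: E = 106.7 GPa, ρ = 4430 kg/m³
  alloy F: M = 1.21×10⁻³
  alloy Q: M = 1.07×10⁻³
  alloy Z: M = 1.04×10⁻³
  alloy Y: M = 0.750×10⁻³
The maximum is for alloy F.

alloy F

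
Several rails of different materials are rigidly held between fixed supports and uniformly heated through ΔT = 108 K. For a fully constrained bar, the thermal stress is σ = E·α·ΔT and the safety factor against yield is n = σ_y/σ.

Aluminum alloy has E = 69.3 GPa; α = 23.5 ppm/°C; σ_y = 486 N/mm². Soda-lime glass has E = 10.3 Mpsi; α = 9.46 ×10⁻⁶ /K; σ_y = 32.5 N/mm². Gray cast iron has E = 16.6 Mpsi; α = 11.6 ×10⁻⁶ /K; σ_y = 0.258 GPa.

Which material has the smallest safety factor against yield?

soda-lime glass

With everything in SI (GPa, ×10⁻⁶/K, MPa):
  aluminum alloy: E = 69.30, α = 23.5, σ_y = 486.0 → σ = 176 MPa, n = 2.76
  soda-lime glass: E = 71.02, α = 9.46, σ_y = 32.50 → σ = 72.6 MPa, n = 0.448
  gray cast iron: E = 114.5, α = 11.6, σ_y = 258.0 → σ = 143 MPa, n = 1.80
The minimum is soda-lime glass at n = 0.448.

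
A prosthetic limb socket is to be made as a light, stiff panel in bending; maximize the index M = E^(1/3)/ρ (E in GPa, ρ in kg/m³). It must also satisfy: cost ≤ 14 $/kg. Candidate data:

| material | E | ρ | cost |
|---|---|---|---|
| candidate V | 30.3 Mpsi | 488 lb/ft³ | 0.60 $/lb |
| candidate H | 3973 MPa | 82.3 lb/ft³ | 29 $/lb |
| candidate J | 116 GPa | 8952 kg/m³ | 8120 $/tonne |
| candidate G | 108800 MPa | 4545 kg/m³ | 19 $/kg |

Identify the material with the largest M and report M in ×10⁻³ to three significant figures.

candidate V, M = 0.759×10⁻³

Screen on constraints: cost ≤ 14 $/kg. Survivors: candidate V, candidate J.
In SI units:
  candidate V: E = 208.9 GPa, ρ = 7817 kg/m³
  candidate J: E = 116.0 GPa, ρ = 8952 kg/m³
  candidate V: M = 0.759×10⁻³
  candidate J: M = 0.545×10⁻³
Candidate V ranks first.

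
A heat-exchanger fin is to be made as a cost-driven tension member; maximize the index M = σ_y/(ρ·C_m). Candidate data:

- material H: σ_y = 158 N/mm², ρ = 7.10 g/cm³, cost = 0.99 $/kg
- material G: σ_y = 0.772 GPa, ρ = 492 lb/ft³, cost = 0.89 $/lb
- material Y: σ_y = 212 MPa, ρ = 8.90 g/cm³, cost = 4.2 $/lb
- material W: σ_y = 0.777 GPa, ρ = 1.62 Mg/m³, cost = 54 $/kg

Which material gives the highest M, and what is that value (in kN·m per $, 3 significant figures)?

material G, M = 49.9 kN·m per $

After converting to SI:
  material H: σ_y = 158.0 MPa, ρ = 7100 kg/m³, cost = 0.9900 $/kg
  material G: σ_y = 772.0 MPa, ρ = 7881 kg/m³, cost = 1.962 $/kg
  material Y: σ_y = 212.0 MPa, ρ = 8900 kg/m³, cost = 9.259 $/kg
  material W: σ_y = 777.0 MPa, ρ = 1620 kg/m³, cost = 54.00 $/kg
  material G: M = 49.9 kN·m per $
  material H: M = 22.5 kN·m per $
  material W: M = 8.88 kN·m per $
  material Y: M = 2.57 kN·m per $
Material G ranks first.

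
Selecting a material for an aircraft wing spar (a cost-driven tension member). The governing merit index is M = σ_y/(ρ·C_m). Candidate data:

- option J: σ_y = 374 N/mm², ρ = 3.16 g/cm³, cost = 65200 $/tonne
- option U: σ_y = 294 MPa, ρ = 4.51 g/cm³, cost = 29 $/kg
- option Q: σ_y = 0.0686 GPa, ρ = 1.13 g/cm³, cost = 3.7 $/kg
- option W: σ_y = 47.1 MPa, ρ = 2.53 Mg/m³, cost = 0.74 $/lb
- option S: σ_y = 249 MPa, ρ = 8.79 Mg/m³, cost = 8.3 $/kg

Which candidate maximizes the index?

Convert each candidate to consistent units, then evaluate M:
  option J: σ_y = 374.0 MPa, ρ = 3160 kg/m³, cost = 65.20 $/kg
  option U: σ_y = 294.0 MPa, ρ = 4510 kg/m³, cost = 29.00 $/kg
  option Q: σ_y = 68.60 MPa, ρ = 1130 kg/m³, cost = 3.700 $/kg
  option W: σ_y = 47.10 MPa, ρ = 2530 kg/m³, cost = 1.631 $/kg
  option S: σ_y = 249.0 MPa, ρ = 8790 kg/m³, cost = 8.300 $/kg
  option Q: M = 16.4 kN·m per $
  option W: M = 11.4 kN·m per $
  option S: M = 3.41 kN·m per $
  option U: M = 2.25 kN·m per $
  option J: M = 1.82 kN·m per $
Highest index: option Q.

option Q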